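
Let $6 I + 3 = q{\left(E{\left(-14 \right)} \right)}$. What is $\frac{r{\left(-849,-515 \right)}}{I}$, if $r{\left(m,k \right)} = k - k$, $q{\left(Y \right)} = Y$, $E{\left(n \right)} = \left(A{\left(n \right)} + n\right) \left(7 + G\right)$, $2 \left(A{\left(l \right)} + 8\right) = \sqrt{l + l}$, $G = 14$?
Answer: $0$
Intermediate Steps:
$A{\left(l \right)} = -8 + \frac{\sqrt{2} \sqrt{l}}{2}$ ($A{\left(l \right)} = -8 + \frac{\sqrt{l + l}}{2} = -8 + \frac{\sqrt{2 l}}{2} = -8 + \frac{\sqrt{2} \sqrt{l}}{2}$)
$E{\left(n \right)} = -168 + 21 n + \frac{21 \sqrt{2} \sqrt{n}}{2}$ ($E{\left(n \right)} = \left(\left(-8 + \frac{\sqrt{2} \sqrt{n}}{2}\right) + n\right) \left(7 + 14\right) = \left(-8 + n + \frac{\sqrt{2} \sqrt{n}}{2}\right) 21 = -168 + 21 n + \frac{21 \sqrt{2} \sqrt{n}}{2}$)
$r{\left(m,k \right)} = 0$
$I = - \frac{155}{2} + \frac{7 i \sqrt{7}}{2}$ ($I = - \frac{1}{2} + \frac{-168 + 21 \left(-14\right) + \frac{21 \sqrt{2} \sqrt{-14}}{2}}{6} = - \frac{1}{2} + \frac{-168 - 294 + \frac{21 \sqrt{2} i \sqrt{14}}{2}}{6} = - \frac{1}{2} + \frac{-168 - 294 + 21 i \sqrt{7}}{6} = - \frac{1}{2} + \frac{-462 + 21 i \sqrt{7}}{6} = - \frac{1}{2} - \left(77 - \frac{7 i \sqrt{7}}{2}\right) = - \frac{155}{2} + \frac{7 i \sqrt{7}}{2} \approx -77.5 + 9.2601 i$)
$\frac{r{\left(-849,-515 \right)}}{I} = \frac{0}{- \frac{155}{2} + \frac{7 i \sqrt{7}}{2}} = 0$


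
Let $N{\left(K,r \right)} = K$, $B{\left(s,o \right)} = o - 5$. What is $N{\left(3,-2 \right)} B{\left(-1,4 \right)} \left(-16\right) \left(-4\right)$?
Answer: $-192$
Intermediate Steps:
$B{\left(s,o \right)} = -5 + o$
$N{\left(3,-2 \right)} B{\left(-1,4 \right)} \left(-16\right) \left(-4\right) = 3 \left(-5 + 4\right) \left(-16\right) \left(-4\right) = 3 \left(-1\right) \left(-16\right) \left(-4\right) = \left(-3\right) \left(-16\right) \left(-4\right) = 48 \left(-4\right) = -192$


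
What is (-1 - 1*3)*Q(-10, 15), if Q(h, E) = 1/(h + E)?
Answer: -⅘ ≈ -0.80000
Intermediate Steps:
Q(h, E) = 1/(E + h)
(-1 - 1*3)*Q(-10, 15) = (-1 - 1*3)/(15 - 10) = (-1 - 3)/5 = -4*⅕ = -⅘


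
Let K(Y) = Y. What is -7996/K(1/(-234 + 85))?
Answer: 1191404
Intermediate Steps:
-7996/K(1/(-234 + 85)) = -7996/(1/(-234 + 85)) = -7996/(1/(-149)) = -7996/(-1/149) = -7996*(-149) = 1191404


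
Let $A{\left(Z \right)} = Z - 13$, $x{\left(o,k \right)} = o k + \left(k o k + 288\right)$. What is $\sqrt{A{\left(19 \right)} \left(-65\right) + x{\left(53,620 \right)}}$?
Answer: $\sqrt{20405958} \approx 4517.3$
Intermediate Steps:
$x{\left(o,k \right)} = 288 + k o + o k^{2}$ ($x{\left(o,k \right)} = k o + \left(o k^{2} + 288\right) = k o + \left(288 + o k^{2}\right) = 288 + k o + o k^{2}$)
$A{\left(Z \right)} = -13 + Z$ ($A{\left(Z \right)} = Z - 13 = -13 + Z$)
$\sqrt{A{\left(19 \right)} \left(-65\right) + x{\left(53,620 \right)}} = \sqrt{\left(-13 + 19\right) \left(-65\right) + \left(288 + 620 \cdot 53 + 53 \cdot 620^{2}\right)} = \sqrt{6 \left(-65\right) + \left(288 + 32860 + 53 \cdot 384400\right)} = \sqrt{-390 + \left(288 + 32860 + 20373200\right)} = \sqrt{-390 + 20406348} = \sqrt{20405958}$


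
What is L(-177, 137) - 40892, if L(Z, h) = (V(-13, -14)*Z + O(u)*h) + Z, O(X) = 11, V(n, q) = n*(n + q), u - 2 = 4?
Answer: -101689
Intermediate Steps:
u = 6 (u = 2 + 4 = 6)
L(Z, h) = 11*h + 352*Z (L(Z, h) = ((-13*(-13 - 14))*Z + 11*h) + Z = ((-13*(-27))*Z + 11*h) + Z = (351*Z + 11*h) + Z = (11*h + 351*Z) + Z = 11*h + 352*Z)
L(-177, 137) - 40892 = (11*137 + 352*(-177)) - 40892 = (1507 - 62304) - 40892 = -60797 - 40892 = -101689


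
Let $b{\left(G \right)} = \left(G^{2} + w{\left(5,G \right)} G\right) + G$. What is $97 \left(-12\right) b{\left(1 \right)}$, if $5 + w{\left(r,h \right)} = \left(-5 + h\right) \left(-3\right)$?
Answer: $-10476$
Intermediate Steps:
$w{\left(r,h \right)} = 10 - 3 h$ ($w{\left(r,h \right)} = -5 + \left(-5 + h\right) \left(-3\right) = -5 - \left(-15 + 3 h\right) = 10 - 3 h$)
$b{\left(G \right)} = G + G^{2} + G \left(10 - 3 G\right)$ ($b{\left(G \right)} = \left(G^{2} + \left(10 - 3 G\right) G\right) + G = \left(G^{2} + G \left(10 - 3 G\right)\right) + G = G + G^{2} + G \left(10 - 3 G\right)$)
$97 \left(-12\right) b{\left(1 \right)} = 97 \left(-12\right) 1 \left(11 - 2\right) = - 1164 \cdot 1 \left(11 - 2\right) = - 1164 \cdot 1 \cdot 9 = \left(-1164\right) 9 = -10476$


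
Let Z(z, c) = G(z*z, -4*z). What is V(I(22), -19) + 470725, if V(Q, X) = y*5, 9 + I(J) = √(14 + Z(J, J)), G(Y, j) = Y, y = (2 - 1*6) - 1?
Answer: 470700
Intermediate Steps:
y = -5 (y = (2 - 6) - 1 = -4 - 1 = -5)
Z(z, c) = z² (Z(z, c) = z*z = z²)
I(J) = -9 + √(14 + J²)
V(Q, X) = -25 (V(Q, X) = -5*5 = -25)
V(I(22), -19) + 470725 = -25 + 470725 = 470700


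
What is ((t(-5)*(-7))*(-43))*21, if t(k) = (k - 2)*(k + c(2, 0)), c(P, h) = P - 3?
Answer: 265482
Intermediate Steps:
c(P, h) = -3 + P
t(k) = (-1 + k)*(-2 + k) (t(k) = (k - 2)*(k + (-3 + 2)) = (-2 + k)*(k - 1) = (-2 + k)*(-1 + k) = (-1 + k)*(-2 + k))
((t(-5)*(-7))*(-43))*21 = (((2 + (-5)**2 - 3*(-5))*(-7))*(-43))*21 = (((2 + 25 + 15)*(-7))*(-43))*21 = ((42*(-7))*(-43))*21 = -294*(-43)*21 = 12642*21 = 265482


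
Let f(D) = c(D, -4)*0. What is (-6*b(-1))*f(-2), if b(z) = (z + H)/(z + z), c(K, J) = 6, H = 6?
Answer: 0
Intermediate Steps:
f(D) = 0 (f(D) = 6*0 = 0)
b(z) = (6 + z)/(2*z) (b(z) = (z + 6)/(z + z) = (6 + z)/((2*z)) = (6 + z)*(1/(2*z)) = (6 + z)/(2*z))
(-6*b(-1))*f(-2) = -3*(6 - 1)/(-1)*0 = -3*(-1)*5*0 = -6*(-5/2)*0 = 15*0 = 0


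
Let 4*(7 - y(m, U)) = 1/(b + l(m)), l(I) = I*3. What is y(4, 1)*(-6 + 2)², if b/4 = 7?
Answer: 1119/10 ≈ 111.90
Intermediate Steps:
b = 28 (b = 4*7 = 28)
l(I) = 3*I
y(m, U) = 7 - 1/(4*(28 + 3*m))
y(4, 1)*(-6 + 2)² = (3*(261 + 28*4)/(4*(28 + 3*4)))*(-6 + 2)² = (3*(261 + 112)/(4*(28 + 12)))*(-4)² = ((¾)*373/40)*16 = ((¾)*(1/40)*373)*16 = (1119/160)*16 = 1119/10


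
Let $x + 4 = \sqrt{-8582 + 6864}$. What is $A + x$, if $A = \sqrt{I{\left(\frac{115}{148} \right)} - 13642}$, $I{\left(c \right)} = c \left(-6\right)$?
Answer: $-4 + i \sqrt{1718} + \frac{i \sqrt{74729122}}{74} \approx -4.0 + 158.27 i$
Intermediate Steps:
$I{\left(c \right)} = - 6 c$
$x = -4 + i \sqrt{1718}$ ($x = -4 + \sqrt{-8582 + 6864} = -4 + \sqrt{-1718} = -4 + i \sqrt{1718} \approx -4.0 + 41.449 i$)
$A = \frac{i \sqrt{74729122}}{74}$ ($A = \sqrt{- 6 \cdot \frac{115}{148} - 13642} = \sqrt{- 6 \cdot 115 \cdot \frac{1}{148} - 13642} = \sqrt{\left(-6\right) \frac{115}{148} - 13642} = \sqrt{- \frac{345}{74} - 13642} = \sqrt{- \frac{1009853}{74}} = \frac{i \sqrt{74729122}}{74} \approx 116.82 i$)
$A + x = \frac{i \sqrt{74729122}}{74} - \left(4 - i \sqrt{1718}\right) = -4 + i \sqrt{1718} + \frac{i \sqrt{74729122}}{74}$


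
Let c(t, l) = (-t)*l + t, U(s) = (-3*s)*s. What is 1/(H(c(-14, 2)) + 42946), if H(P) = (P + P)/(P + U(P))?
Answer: 41/1760784 ≈ 2.3285e-5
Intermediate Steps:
U(s) = -3*s²
c(t, l) = t - l*t (c(t, l) = -l*t + t = t - l*t)
H(P) = 2*P/(P - 3*P²) (H(P) = (P + P)/(P - 3*P²) = (2*P)/(P - 3*P²) = 2*P/(P - 3*P²))
1/(H(c(-14, 2)) + 42946) = 1/(-2/(-1 + 3*(-14*(1 - 1*2))) + 42946) = 1/(-2/(-1 + 3*(-14*(1 - 2))) + 42946) = 1/(-2/(-1 + 3*(-14*(-1))) + 42946) = 1/(-2/(-1 + 3*14) + 42946) = 1/(-2/(-1 + 42) + 42946) = 1/(-2/41 + 42946) = 1/(1760784/41) = 41/1760784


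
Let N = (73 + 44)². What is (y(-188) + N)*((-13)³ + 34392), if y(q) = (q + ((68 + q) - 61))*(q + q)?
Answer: 4907580435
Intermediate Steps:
N = 13689 (N = 117² = 13689)
y(q) = 2*q*(7 + 2*q) (y(q) = (q + (7 + q))*(2*q) = (7 + 2*q)*(2*q) = 2*q*(7 + 2*q))
(y(-188) + N)*((-13)³ + 34392) = (2*(-188)*(7 + 2*(-188)) + 13689)*((-13)³ + 34392) = (2*(-188)*(7 - 376) + 13689)*(-2197 + 34392) = (2*(-188)*(-369) + 13689)*32195 = (138744 + 13689)*32195 = 152433*32195 = 4907580435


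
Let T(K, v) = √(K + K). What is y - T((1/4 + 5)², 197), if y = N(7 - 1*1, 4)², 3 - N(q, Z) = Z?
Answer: 1 - 21*√2/4 ≈ -6.4246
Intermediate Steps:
N(q, Z) = 3 - Z
T(K, v) = √2*√K (T(K, v) = √(2*K) = √2*√K)
y = 1 (y = (3 - 1*4)² = (3 - 4)² = (-1)² = 1)
y - T((1/4 + 5)², 197) = 1 - √2*√((1/4 + 5)²) = 1 - √2*√((1*(¼) + 5)²) = 1 - √2*√((¼ + 5)²) = 1 - √2*√((21/4)²) = 1 - √2*√(441/16) = 1 - √2*21/4 = 1 - 21*√2/4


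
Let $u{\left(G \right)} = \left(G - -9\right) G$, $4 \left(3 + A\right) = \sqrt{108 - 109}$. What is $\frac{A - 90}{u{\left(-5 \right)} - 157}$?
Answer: $\frac{31}{59} - \frac{i}{708} \approx 0.52542 - 0.0014124 i$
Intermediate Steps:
$A = -3 + \frac{i}{4}$ ($A = -3 + \frac{\sqrt{108 - 109}}{4} = -3 + \frac{\sqrt{-1}}{4} = -3 + \frac{i}{4} \approx -3.0 + 0.25 i$)
$u{\left(G \right)} = G \left(9 + G\right)$ ($u{\left(G \right)} = \left(G + 9\right) G = \left(9 + G\right) G = G \left(9 + G\right)$)
$\frac{A - 90}{u{\left(-5 \right)} - 157} = \frac{\left(-3 + \frac{i}{4}\right) - 90}{- 5 \left(9 - 5\right) - 157} = \frac{-93 + \frac{i}{4}}{\left(-5\right) 4 - 157} = \frac{-93 + \frac{i}{4}}{-20 - 157} = \frac{-93 + \frac{i}{4}}{-177} = \left(-93 + \frac{i}{4}\right) \left(- \frac{1}{177}\right) = \frac{31}{59} - \frac{i}{708}$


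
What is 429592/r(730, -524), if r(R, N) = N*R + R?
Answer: -214796/190895 ≈ -1.1252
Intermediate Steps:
r(R, N) = R + N*R
429592/r(730, -524) = 429592/((730*(1 - 524))) = 429592/((730*(-523))) = 429592/(-381790) = 429592*(-1/381790) = -214796/190895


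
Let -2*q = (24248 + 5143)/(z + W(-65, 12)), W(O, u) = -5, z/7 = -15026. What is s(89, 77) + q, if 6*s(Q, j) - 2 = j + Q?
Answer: 5919863/210374 ≈ 28.140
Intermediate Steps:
z = -105182 (z = 7*(-15026) = -105182)
q = 29391/210374 (q = -(24248 + 5143)/(2*(-105182 - 5)) = -29391/(2*(-105187)) = -29391*(-1)/(2*105187) = -1/2*(-29391/105187) = 29391/210374 ≈ 0.13971)
s(Q, j) = 1/3 + Q/6 + j/6 (s(Q, j) = 1/3 + (j + Q)/6 = 1/3 + (Q + j)/6 = 1/3 + (Q/6 + j/6) = 1/3 + Q/6 + j/6)
s(89, 77) + q = (1/3 + (1/6)*89 + (1/6)*77) + 29391/210374 = (1/3 + 89/6 + 77/6) + 29391/210374 = 28 + 29391/210374 = 5919863/210374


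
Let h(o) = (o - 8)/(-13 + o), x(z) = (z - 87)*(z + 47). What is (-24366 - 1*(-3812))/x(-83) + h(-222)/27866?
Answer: -6729833347/2003844060 ≈ -3.3585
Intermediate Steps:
x(z) = (-87 + z)*(47 + z)
h(o) = (-8 + o)/(-13 + o)
(-24366 - 1*(-3812))/x(-83) + h(-222)/27866 = (-24366 - 1*(-3812))/(-4089 + (-83)² - 40*(-83)) + ((-8 - 222)/(-13 - 222))/27866 = (-24366 + 3812)/(-4089 + 6889 + 3320) + (-230/(-235))*(1/27866) = -20554/6120 - 1/235*(-230)*(1/27866) = -20554*1/6120 + (46/47)*(1/27866) = -10277/3060 + 23/654851 = -6729833347/2003844060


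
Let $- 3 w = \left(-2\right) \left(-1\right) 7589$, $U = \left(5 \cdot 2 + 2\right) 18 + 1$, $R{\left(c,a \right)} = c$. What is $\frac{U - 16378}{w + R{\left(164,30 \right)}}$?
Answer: $\frac{48483}{14686} \approx 3.3013$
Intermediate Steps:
$U = 217$ ($U = \left(10 + 2\right) 18 + 1 = 12 \cdot 18 + 1 = 216 + 1 = 217$)
$w = - \frac{15178}{3}$ ($w = - \frac{\left(-2\right) \left(-1\right) 7589}{3} = - \frac{2 \cdot 7589}{3} = \left(- \frac{1}{3}\right) 15178 = - \frac{15178}{3} \approx -5059.3$)
$\frac{U - 16378}{w + R{\left(164,30 \right)}} = \frac{217 - 16378}{- \frac{15178}{3} + 164} = - \frac{16161}{- \frac{14686}{3}} = \left(-16161\right) \left(- \frac{3}{14686}\right) = \frac{48483}{14686}$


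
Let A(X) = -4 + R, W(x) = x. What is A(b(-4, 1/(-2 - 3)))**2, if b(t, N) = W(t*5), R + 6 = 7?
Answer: 9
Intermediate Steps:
R = 1 (R = -6 + 7 = 1)
b(t, N) = 5*t (b(t, N) = t*5 = 5*t)
A(X) = -3 (A(X) = -4 + 1 = -3)
A(b(-4, 1/(-2 - 3)))**2 = (-3)**2 = 9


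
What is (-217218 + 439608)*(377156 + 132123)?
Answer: 113258556810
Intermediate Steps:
(-217218 + 439608)*(377156 + 132123) = 222390*509279 = 113258556810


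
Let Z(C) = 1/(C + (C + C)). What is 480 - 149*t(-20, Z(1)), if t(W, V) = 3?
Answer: 33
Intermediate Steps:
Z(C) = 1/(3*C) (Z(C) = 1/(C + 2*C) = 1/(3*C))
480 - 149*t(-20, Z(1)) = 480 - 149*3 = 480 - 447 = 33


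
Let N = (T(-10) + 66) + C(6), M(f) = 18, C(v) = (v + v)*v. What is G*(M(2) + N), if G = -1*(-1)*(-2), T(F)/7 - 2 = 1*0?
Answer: -340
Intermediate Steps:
C(v) = 2*v² (C(v) = (2*v)*v = 2*v²)
T(F) = 14 (T(F) = 14 + 7*(1*0) = 14 + 7*0 = 14 + 0 = 14)
N = 152 (N = (14 + 66) + 2*6² = 80 + 2*36 = 80 + 72 = 152)
G = -2 (G = 1*(-2) = -2)
G*(M(2) + N) = -2*(18 + 152) = -2*170 = -340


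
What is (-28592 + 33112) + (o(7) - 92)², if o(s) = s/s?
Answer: 12801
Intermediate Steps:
o(s) = 1
(-28592 + 33112) + (o(7) - 92)² = (-28592 + 33112) + (1 - 92)² = 4520 + (-91)² = 4520 + 8281 = 12801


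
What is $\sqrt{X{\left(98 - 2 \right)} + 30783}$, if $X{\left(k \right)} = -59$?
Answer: $2 \sqrt{7681} \approx 175.28$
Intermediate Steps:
$\sqrt{X{\left(98 - 2 \right)} + 30783} = \sqrt{-59 + 30783} = \sqrt{30724} = 2 \sqrt{7681}$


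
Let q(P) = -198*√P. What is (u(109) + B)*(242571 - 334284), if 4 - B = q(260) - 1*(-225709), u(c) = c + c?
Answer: 20680089231 - 36318348*√65 ≈ 2.0387e+10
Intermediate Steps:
u(c) = 2*c
B = -225705 + 396*√65 (B = 4 - (-396*√65 - 1*(-225709)) = 4 - (-396*√65 + 225709) = 4 - (225709 - 396*√65) = 4 + (-225709 + 396*√65) = -225705 + 396*√65 ≈ -2.2251e+5)
(u(109) + B)*(242571 - 334284) = (2*109 + (-225705 + 396*√65))*(242571 - 334284) = (218 + (-225705 + 396*√65))*(-91713) = (-225487 + 396*√65)*(-91713) = 20680089231 - 36318348*√65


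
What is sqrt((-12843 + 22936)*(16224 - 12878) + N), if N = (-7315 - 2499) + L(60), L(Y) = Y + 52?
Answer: 2*sqrt(8440369) ≈ 5810.5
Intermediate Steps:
L(Y) = 52 + Y
N = -9702 (N = (-7315 - 2499) + (52 + 60) = -9814 + 112 = -9702)
sqrt((-12843 + 22936)*(16224 - 12878) + N) = sqrt((-12843 + 22936)*(16224 - 12878) - 9702) = sqrt(10093*3346 - 9702) = sqrt(33771178 - 9702) = sqrt(33761476) = 2*sqrt(8440369)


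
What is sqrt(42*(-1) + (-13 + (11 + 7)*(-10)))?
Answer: I*sqrt(235) ≈ 15.33*I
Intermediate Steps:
sqrt(42*(-1) + (-13 + (11 + 7)*(-10))) = sqrt(-42 + (-13 + 18*(-10))) = sqrt(-42 + (-13 - 180)) = sqrt(-42 - 193) = sqrt(-235) = I*sqrt(235)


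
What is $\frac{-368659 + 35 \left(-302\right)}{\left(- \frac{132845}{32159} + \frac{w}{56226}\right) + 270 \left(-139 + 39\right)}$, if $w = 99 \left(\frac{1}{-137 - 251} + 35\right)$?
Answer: $\frac{88685319643749256}{6315088017879107} \approx 14.043$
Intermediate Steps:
$w = \frac{1344321}{388}$ ($w = 99 \left(\frac{1}{-388} + 35\right) = 99 \left(- \frac{1}{388} + 35\right) = 99 \cdot \frac{13579}{388} = \frac{1344321}{388} \approx 3464.7$)
$\frac{-368659 + 35 \left(-302\right)}{\left(- \frac{132845}{32159} + \frac{w}{56226}\right) + 270 \left(-139 + 39\right)} = \frac{-368659 + 35 \left(-302\right)}{\left(- \frac{132845}{32159} + \frac{1344321}{388 \cdot 56226}\right) + 270 \left(-139 + 39\right)} = \frac{-368659 - 10570}{\left(\left(-132845\right) \frac{1}{32159} + \frac{1344321}{388} \cdot \frac{1}{56226}\right) + 270 \left(-100\right)} = - \frac{379229}{\left(- \frac{132845}{32159} + \frac{448107}{7271896}\right) - 27000} = - \frac{379229}{- \frac{951624351107}{233856903464} - 27000} = - \frac{379229}{- \frac{6315088017879107}{233856903464}} = \left(-379229\right) \left(- \frac{233856903464}{6315088017879107}\right) = \frac{88685319643749256}{6315088017879107}$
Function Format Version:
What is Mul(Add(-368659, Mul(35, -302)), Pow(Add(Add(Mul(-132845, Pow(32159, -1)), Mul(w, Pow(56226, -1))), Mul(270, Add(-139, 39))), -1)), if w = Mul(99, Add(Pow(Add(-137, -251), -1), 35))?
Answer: Rational(88685319643749256, 6315088017879107) ≈ 14.043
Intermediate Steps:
w = Rational(1344321, 388) (w = Mul(99, Add(Pow(-388, -1), 35)) = Mul(99, Add(Rational(-1, 388), 35)) = Mul(99, Rational(13579, 388)) = Rational(1344321, 388) ≈ 3464.7)
Mul(Add(-368659, Mul(35, -302)), Pow(Add(Add(Mul(-132845, Pow(32159, -1)), Mul(w, Pow(56226, -1))), Mul(270, Add(-139, 39))), -1)) = Mul(Add(-368659, Mul(35, -302)), Pow(Add(Add(Mul(-132845, Pow(32159, -1)), Mul(Rational(1344321, 388), Pow(56226, -1))), Mul(270, Add(-139, 39))), -1)) = Mul(Add(-368659, -10570), Pow(Add(Add(Mul(-132845, Rational(1, 32159)), Mul(Rational(1344321, 388), Rational(1, 56226))), Mul(270, -100)), -1)) = Mul(-379229, Pow(Add(Add(Rational(-132845, 32159), Rational(448107, 7271896)), -27000), -1)) = Mul(-379229, Pow(Add(Rational(-951624351107, 233856903464), -27000), -1)) = Mul(-379229, Pow(Rational(-6315088017879107, 233856903464), -1)) = Mul(-379229, Rational(-233856903464, 6315088017879107)) = Rational(88685319643749256, 6315088017879107)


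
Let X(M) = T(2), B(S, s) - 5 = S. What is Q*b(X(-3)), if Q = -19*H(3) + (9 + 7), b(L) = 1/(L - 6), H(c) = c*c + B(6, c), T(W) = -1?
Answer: 52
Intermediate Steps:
B(S, s) = 5 + S
X(M) = -1
H(c) = 11 + c² (H(c) = c*c + (5 + 6) = c² + 11 = 11 + c²)
b(L) = 1/(-6 + L)
Q = -364 (Q = -19*(11 + 3²) + (9 + 7) = -19*(11 + 9) + 16 = -19*20 + 16 = -380 + 16 = -364)
Q*b(X(-3)) = -364/(-6 - 1) = -364/(-7) = -364*(-⅐) = 52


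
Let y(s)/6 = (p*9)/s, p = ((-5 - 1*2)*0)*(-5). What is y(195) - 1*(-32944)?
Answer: 32944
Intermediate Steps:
p = 0 (p = ((-5 - 2)*0)*(-5) = -7*0*(-5) = 0*(-5) = 0)
y(s) = 0 (y(s) = 6*((0*9)/s) = 6*(0/s) = 6*0 = 0)
y(195) - 1*(-32944) = 0 - 1*(-32944) = 0 + 32944 = 32944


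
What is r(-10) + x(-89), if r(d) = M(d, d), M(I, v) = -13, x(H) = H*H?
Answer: 7908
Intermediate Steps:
x(H) = H²
r(d) = -13
r(-10) + x(-89) = -13 + (-89)² = -13 + 7921 = 7908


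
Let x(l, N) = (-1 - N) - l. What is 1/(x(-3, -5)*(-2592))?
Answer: -1/18144 ≈ -5.5115e-5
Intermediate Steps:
x(l, N) = -1 - N - l
1/(x(-3, -5)*(-2592)) = 1/((-1 - 1*(-5) - 1*(-3))*(-2592)) = 1/((-1 + 5 + 3)*(-2592)) = 1/(7*(-2592)) = 1/(-18144) = -1/18144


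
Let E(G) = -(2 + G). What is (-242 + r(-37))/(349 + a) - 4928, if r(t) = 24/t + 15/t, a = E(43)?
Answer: -55439137/11248 ≈ -4928.8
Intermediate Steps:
E(G) = -2 - G
a = -45 (a = -2 - 1*43 = -2 - 43 = -45)
r(t) = 39/t
(-242 + r(-37))/(349 + a) - 4928 = (-242 + 39/(-37))/(349 - 45) - 4928 = (-242 + 39*(-1/37))/304 - 4928 = (-242 - 39/37)*(1/304) - 4928 = -8993/37*1/304 - 4928 = -8993/11248 - 4928 = -55439137/11248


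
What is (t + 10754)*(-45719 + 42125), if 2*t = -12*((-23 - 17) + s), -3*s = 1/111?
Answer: -1461962528/37 ≈ -3.9513e+7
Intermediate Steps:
s = -1/333 (s = -1/3/111 = -1/3*1/111 = -1/333 ≈ -0.0030030)
t = 26642/111 (t = (-12*((-23 - 17) - 1/333))/2 = (-12*(-40 - 1/333))/2 = (-12*(-13321/333))/2 = (1/2)*(53284/111) = 26642/111 ≈ 240.02)
(t + 10754)*(-45719 + 42125) = (26642/111 + 10754)*(-45719 + 42125) = (1220336/111)*(-3594) = -1461962528/37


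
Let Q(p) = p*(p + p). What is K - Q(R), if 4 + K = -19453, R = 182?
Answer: -85705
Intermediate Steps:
Q(p) = 2*p² (Q(p) = p*(2*p) = 2*p²)
K = -19457 (K = -4 - 19453 = -19457)
K - Q(R) = -19457 - 2*182² = -19457 - 2*33124 = -19457 - 1*66248 = -19457 - 66248 = -85705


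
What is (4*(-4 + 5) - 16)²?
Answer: 144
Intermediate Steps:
(4*(-4 + 5) - 16)² = (4*1 - 16)² = (4 - 16)² = (-12)² = 144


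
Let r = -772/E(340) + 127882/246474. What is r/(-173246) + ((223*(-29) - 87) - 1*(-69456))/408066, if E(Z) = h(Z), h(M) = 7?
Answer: 1573247323993285/10164395010184254 ≈ 0.15478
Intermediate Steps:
E(Z) = 7
r = -94691377/862659 (r = -772/7 + 127882/246474 = -772*⅐ + 127882*(1/246474) = -772/7 + 63941/123237 = -94691377/862659 ≈ -109.77)
r/(-173246) + ((223*(-29) - 87) - 1*(-69456))/408066 = -94691377/862659/(-173246) + ((223*(-29) - 87) - 1*(-69456))/408066 = -94691377/862659*(-1/173246) + ((-6467 - 87) + 69456)*(1/408066) = 94691377/149452221114 + (-6554 + 69456)*(1/408066) = 94691377/149452221114 + 62902*(1/408066) = 94691377/149452221114 + 31451/204033 = 1573247323993285/10164395010184254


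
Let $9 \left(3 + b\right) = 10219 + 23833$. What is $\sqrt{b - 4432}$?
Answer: $\frac{i \sqrt{5863}}{3} \approx 25.523 i$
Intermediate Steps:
$b = \frac{34025}{9}$ ($b = -3 + \frac{10219 + 23833}{9} = -3 + \frac{1}{9} \cdot 34052 = -3 + \frac{34052}{9} = \frac{34025}{9} \approx 3780.6$)
$\sqrt{b - 4432} = \sqrt{\frac{34025}{9} - 4432} = \sqrt{- \frac{5863}{9}} = \frac{i \sqrt{5863}}{3}$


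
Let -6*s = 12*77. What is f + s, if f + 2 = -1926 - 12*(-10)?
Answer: -1962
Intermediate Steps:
s = -154 (s = -2*77 = -⅙*924 = -154)
f = -1808 (f = -2 + (-1926 - 12*(-10)) = -2 + (-1926 - 1*(-120)) = -2 + (-1926 + 120) = -2 - 1806 = -1808)
f + s = -1808 - 154 = -1962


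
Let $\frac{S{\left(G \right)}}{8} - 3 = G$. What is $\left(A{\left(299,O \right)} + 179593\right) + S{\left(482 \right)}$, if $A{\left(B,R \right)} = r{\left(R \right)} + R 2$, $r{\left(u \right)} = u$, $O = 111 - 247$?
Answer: $183065$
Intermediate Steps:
$O = -136$ ($O = 111 - 247 = -136$)
$S{\left(G \right)} = 24 + 8 G$
$A{\left(B,R \right)} = 3 R$ ($A{\left(B,R \right)} = R + R 2 = R + 2 R = 3 R$)
$\left(A{\left(299,O \right)} + 179593\right) + S{\left(482 \right)} = \left(3 \left(-136\right) + 179593\right) + \left(24 + 8 \cdot 482\right) = \left(-408 + 179593\right) + \left(24 + 3856\right) = 179185 + 3880 = 183065$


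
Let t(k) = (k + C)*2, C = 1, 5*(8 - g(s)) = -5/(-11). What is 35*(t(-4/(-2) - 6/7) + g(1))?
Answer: 4695/11 ≈ 426.82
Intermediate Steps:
g(s) = 87/11 (g(s) = 8 - (-1)/(-11) = 8 - (-1)*(-1)/11 = 8 - 1/5*5/11 = 8 - 1/11 = 87/11)
t(k) = 2 + 2*k (t(k) = (k + 1)*2 = (1 + k)*2 = 2 + 2*k)
35*(t(-4/(-2) - 6/7) + g(1)) = 35*((2 + 2*(-4/(-2) - 6/7)) + 87/11) = 35*((2 + 2*(-4*(-1/2) - 6*1/7)) + 87/11) = 35*((2 + 2*(2 - 6/7)) + 87/11) = 35*((2 + 2*(8/7)) + 87/11) = 35*((2 + 16/7) + 87/11) = 35*(30/7 + 87/11) = 35*(939/77) = 4695/11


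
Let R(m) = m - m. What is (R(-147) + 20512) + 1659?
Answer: 22171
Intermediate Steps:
R(m) = 0
(R(-147) + 20512) + 1659 = (0 + 20512) + 1659 = 20512 + 1659 = 22171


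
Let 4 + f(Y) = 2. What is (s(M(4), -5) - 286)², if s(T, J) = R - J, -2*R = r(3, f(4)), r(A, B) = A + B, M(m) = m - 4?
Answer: 316969/4 ≈ 79242.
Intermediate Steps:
M(m) = -4 + m
f(Y) = -2 (f(Y) = -4 + 2 = -2)
R = -½ (R = -(3 - 2)/2 = -½*1 = -½ ≈ -0.50000)
s(T, J) = -½ - J
(s(M(4), -5) - 286)² = ((-½ - 1*(-5)) - 286)² = ((-½ + 5) - 286)² = (9/2 - 286)² = (-563/2)² = 316969/4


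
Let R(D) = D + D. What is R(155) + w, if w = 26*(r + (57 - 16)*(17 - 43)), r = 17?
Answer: -26964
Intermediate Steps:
R(D) = 2*D
w = -27274 (w = 26*(17 + (57 - 16)*(17 - 43)) = 26*(17 + 41*(-26)) = 26*(17 - 1066) = 26*(-1049) = -27274)
R(155) + w = 2*155 - 27274 = 310 - 27274 = -26964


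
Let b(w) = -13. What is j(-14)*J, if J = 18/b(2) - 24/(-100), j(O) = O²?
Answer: -72912/325 ≈ -224.34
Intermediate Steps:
J = -372/325 (J = 18/(-13) - 24/(-100) = 18*(-1/13) - 24*(-1/100) = -18/13 + 6/25 = -372/325 ≈ -1.1446)
j(-14)*J = (-14)²*(-372/325) = 196*(-372/325) = -72912/325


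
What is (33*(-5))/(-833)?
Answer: 165/833 ≈ 0.19808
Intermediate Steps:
(33*(-5))/(-833) = -165*(-1/833) = 165/833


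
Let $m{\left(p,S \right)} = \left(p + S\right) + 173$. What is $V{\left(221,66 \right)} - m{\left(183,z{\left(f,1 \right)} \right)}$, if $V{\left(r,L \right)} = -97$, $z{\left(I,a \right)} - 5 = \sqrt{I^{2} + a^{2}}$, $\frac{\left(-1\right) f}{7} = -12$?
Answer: $-458 - \sqrt{7057} \approx -542.01$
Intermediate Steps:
$f = 84$ ($f = \left(-7\right) \left(-12\right) = 84$)
$z{\left(I,a \right)} = 5 + \sqrt{I^{2} + a^{2}}$
$m{\left(p,S \right)} = 173 + S + p$ ($m{\left(p,S \right)} = \left(S + p\right) + 173 = 173 + S + p$)
$V{\left(221,66 \right)} - m{\left(183,z{\left(f,1 \right)} \right)} = -97 - \left(173 + \left(5 + \sqrt{84^{2} + 1^{2}}\right) + 183\right) = -97 - \left(173 + \left(5 + \sqrt{7056 + 1}\right) + 183\right) = -97 - \left(173 + \left(5 + \sqrt{7057}\right) + 183\right) = -97 - \left(361 + \sqrt{7057}\right) = -458 - \sqrt{7057}$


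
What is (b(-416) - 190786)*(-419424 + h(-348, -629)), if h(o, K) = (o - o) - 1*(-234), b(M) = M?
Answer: 80149966380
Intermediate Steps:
h(o, K) = 234 (h(o, K) = 0 + 234 = 234)
(b(-416) - 190786)*(-419424 + h(-348, -629)) = (-416 - 190786)*(-419424 + 234) = -191202*(-419190) = 80149966380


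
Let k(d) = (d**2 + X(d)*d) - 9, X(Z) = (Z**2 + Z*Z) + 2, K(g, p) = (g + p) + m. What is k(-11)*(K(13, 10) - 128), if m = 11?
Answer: 241768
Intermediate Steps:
K(g, p) = 11 + g + p (K(g, p) = (g + p) + 11 = 11 + g + p)
X(Z) = 2 + 2*Z**2 (X(Z) = (Z**2 + Z**2) + 2 = 2*Z**2 + 2 = 2 + 2*Z**2)
k(d) = -9 + d**2 + d*(2 + 2*d**2) (k(d) = (d**2 + (2 + 2*d**2)*d) - 9 = (d**2 + d*(2 + 2*d**2)) - 9 = -9 + d**2 + d*(2 + 2*d**2))
k(-11)*(K(13, 10) - 128) = (-9 + (-11)**2 + 2*(-11)*(1 + (-11)**2))*((11 + 13 + 10) - 128) = (-9 + 121 + 2*(-11)*(1 + 121))*(34 - 128) = (-9 + 121 + 2*(-11)*122)*(-94) = (-9 + 121 - 2684)*(-94) = -2572*(-94) = 241768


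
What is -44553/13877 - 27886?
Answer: -387018575/13877 ≈ -27889.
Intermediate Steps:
-44553/13877 - 27886 = -387018575/13877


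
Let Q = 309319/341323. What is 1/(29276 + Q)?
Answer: 341323/9992881467 ≈ 3.4157e-5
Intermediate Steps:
Q = 309319/341323 (Q = 309319*(1/341323) = 309319/341323 ≈ 0.90624)
1/(29276 + Q) = 1/(29276 + 309319/341323) = 1/(9992881467/341323) = 341323/9992881467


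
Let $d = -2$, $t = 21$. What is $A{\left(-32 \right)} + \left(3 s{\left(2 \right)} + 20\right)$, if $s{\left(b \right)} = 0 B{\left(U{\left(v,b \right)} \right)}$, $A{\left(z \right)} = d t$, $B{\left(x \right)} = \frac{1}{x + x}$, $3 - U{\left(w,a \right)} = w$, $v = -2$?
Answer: $-22$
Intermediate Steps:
$U{\left(w,a \right)} = 3 - w$
$B{\left(x \right)} = \frac{1}{2 x}$
$A{\left(z \right)} = -42$ ($A{\left(z \right)} = \left(-2\right) 21 = -42$)
$s{\left(b \right)} = 0$ ($s{\left(b \right)} = 0 \frac{1}{2 \left(3 - -2\right)} = 0 \frac{1}{2 \left(3 + 2\right)} = 0 \frac{1}{2 \cdot 5} = 0 \cdot \frac{1}{2} \cdot \frac{1}{5} = 0 \cdot \frac{1}{10} = 0$)
$A{\left(-32 \right)} + \left(3 s{\left(2 \right)} + 20\right) = -42 + \left(3 \cdot 0 + 20\right) = -42 + \left(0 + 20\right) = -42 + 20 = -22$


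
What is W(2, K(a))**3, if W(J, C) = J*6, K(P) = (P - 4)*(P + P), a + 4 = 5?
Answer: 1728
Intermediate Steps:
a = 1 (a = -4 + 5 = 1)
K(P) = 2*P*(-4 + P) (K(P) = (-4 + P)*(2*P) = 2*P*(-4 + P))
W(J, C) = 6*J
W(2, K(a))**3 = (6*2)**3 = 12**3 = 1728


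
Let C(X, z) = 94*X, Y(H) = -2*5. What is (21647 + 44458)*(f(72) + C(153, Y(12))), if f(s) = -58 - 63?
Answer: 942723405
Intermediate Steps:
f(s) = -121
Y(H) = -10
(21647 + 44458)*(f(72) + C(153, Y(12))) = (21647 + 44458)*(-121 + 94*153) = 66105*(-121 + 14382) = 66105*14261 = 942723405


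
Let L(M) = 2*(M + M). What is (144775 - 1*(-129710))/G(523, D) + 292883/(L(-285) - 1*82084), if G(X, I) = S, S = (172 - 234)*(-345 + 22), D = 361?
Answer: 8489232341/833321912 ≈ 10.187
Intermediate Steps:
S = 20026 (S = -62*(-323) = 20026)
G(X, I) = 20026
L(M) = 4*M (L(M) = 2*(2*M) = 4*M)
(144775 - 1*(-129710))/G(523, D) + 292883/(L(-285) - 1*82084) = (144775 - 1*(-129710))/20026 + 292883/(4*(-285) - 1*82084) = (144775 + 129710)*(1/20026) + 292883/(-1140 - 82084) = 274485*(1/20026) + 292883/(-83224) = 274485/20026 + 292883*(-1/83224) = 274485/20026 - 292883/83224 = 8489232341/833321912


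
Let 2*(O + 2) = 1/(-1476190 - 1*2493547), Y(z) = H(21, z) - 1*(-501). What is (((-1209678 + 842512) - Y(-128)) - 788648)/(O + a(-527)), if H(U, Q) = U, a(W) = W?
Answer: 9180699607264/4199981747 ≈ 2185.9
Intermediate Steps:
Y(z) = 522 (Y(z) = 21 - 1*(-501) = 21 + 501 = 522)
O = -15878949/7939474 (O = -2 + 1/(2*(-1476190 - 1*2493547)) = -2 + 1/(2*(-1476190 - 2493547)) = -2 + (½)/(-3969737) = -2 + (½)*(-1/3969737) = -2 - 1/7939474 = -15878949/7939474 ≈ -2.0000)
(((-1209678 + 842512) - Y(-128)) - 788648)/(O + a(-527)) = (((-1209678 + 842512) - 1*522) - 788648)/(-15878949/7939474 - 527) = ((-367166 - 522) - 788648)/(-4199981747/7939474) = (-367688 - 788648)*(-7939474/4199981747) = -1156336*(-7939474/4199981747) = 9180699607264/4199981747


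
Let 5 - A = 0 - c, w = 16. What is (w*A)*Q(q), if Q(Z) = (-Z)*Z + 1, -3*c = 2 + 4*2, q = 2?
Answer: -80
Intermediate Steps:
c = -10/3 (c = -(2 + 4*2)/3 = -(2 + 8)/3 = -⅓*10 = -10/3 ≈ -3.3333)
A = 5/3 (A = 5 - (0 - 1*(-10/3)) = 5 - (0 + 10/3) = 5 - 1*10/3 = 5 - 10/3 = 5/3 ≈ 1.6667)
Q(Z) = 1 - Z² (Q(Z) = -Z² + 1 = 1 - Z²)
(w*A)*Q(q) = (16*(5/3))*(1 - 1*2²) = 80*(1 - 1*4)/3 = 80*(1 - 4)/3 = (80/3)*(-3) = -80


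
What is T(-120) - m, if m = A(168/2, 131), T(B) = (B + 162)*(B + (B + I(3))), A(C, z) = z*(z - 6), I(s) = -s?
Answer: -26581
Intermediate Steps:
A(C, z) = z*(-6 + z)
T(B) = (-3 + 2*B)*(162 + B) (T(B) = (B + 162)*(B + (B - 1*3)) = (162 + B)*(B + (B - 3)) = (162 + B)*(B + (-3 + B)) = (162 + B)*(-3 + 2*B) = (-3 + 2*B)*(162 + B))
m = 16375 (m = 131*(-6 + 131) = 131*125 = 16375)
T(-120) - m = (-486 + 2*(-120)² + 321*(-120)) - 1*16375 = (-486 + 2*14400 - 38520) - 16375 = (-486 + 28800 - 38520) - 16375 = -10206 - 16375 = -26581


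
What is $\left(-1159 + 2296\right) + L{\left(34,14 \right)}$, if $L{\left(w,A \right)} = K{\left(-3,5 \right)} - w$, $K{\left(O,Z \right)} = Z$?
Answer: $1108$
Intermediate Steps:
$L{\left(w,A \right)} = 5 - w$
$\left(-1159 + 2296\right) + L{\left(34,14 \right)} = \left(-1159 + 2296\right) + \left(5 - 34\right) = 1137 + \left(5 - 34\right) = 1137 - 29 = 1108$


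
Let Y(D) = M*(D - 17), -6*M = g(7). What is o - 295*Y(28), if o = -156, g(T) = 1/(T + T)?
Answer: -9859/84 ≈ -117.37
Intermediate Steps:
g(T) = 1/(2*T)
M = -1/84 (M = -1/(12*7) = -1/6*1/14 = -1/84 ≈ -0.011905)
Y(D) = 17/84 - D/84 (Y(D) = -(D - 17)/84 = -(-17 + D)/84 = 17/84 - D/84)
o - 295*Y(28) = -156 - 295*(17/84 - 1/84*28) = -156 - 295*(17/84 - 1/3) = -156 - 295*(-11/84) = -156 + 3245/84 = -9859/84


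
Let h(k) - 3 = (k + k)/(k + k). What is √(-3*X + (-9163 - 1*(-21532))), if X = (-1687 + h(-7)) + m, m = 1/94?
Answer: 3*√17100574/94 ≈ 131.98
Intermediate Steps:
m = 1/94 ≈ 0.010638
h(k) = 4 (h(k) = 3 + (k + k)/(k + k) = 3 + (2*k)/((2*k)) = 3 + (2*k)*(1/(2*k)) = 3 + 1 = 4)
X = -158201/94 (X = (-1687 + 4) + 1/94 = -1683 + 1/94 = -158201/94 ≈ -1683.0)
√(-3*X + (-9163 - 1*(-21532))) = √(-3*(-158201/94) + (-9163 - 1*(-21532))) = √(474603/94 + (-9163 + 21532)) = √(474603/94 + 12369) = √(1637289/94) = 3*√17100574/94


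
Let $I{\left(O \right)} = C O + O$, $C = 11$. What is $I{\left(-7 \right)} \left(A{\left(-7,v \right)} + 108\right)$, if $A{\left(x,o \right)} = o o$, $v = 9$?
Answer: $-15876$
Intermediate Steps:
$I{\left(O \right)} = 12 O$ ($I{\left(O \right)} = 11 O + O = 12 O$)
$A{\left(x,o \right)} = o^{2}$
$I{\left(-7 \right)} \left(A{\left(-7,v \right)} + 108\right) = 12 \left(-7\right) \left(9^{2} + 108\right) = - 84 \left(81 + 108\right) = \left(-84\right) 189 = -15876$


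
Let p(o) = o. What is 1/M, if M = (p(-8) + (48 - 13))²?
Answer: 1/729 ≈ 0.0013717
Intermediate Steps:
M = 729 (M = (-8 + (48 - 13))² = (-8 + 35)² = 27² = 729)
1/M = 1/729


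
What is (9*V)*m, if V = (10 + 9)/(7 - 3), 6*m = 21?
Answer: 1197/8 ≈ 149.63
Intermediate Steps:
m = 7/2 (m = (⅙)*21 = 7/2 ≈ 3.5000)
V = 19/4 ≈ 4.7500
(9*V)*m = (9*(19/4))*(7/2) = (171/4)*(7/2) = 1197/8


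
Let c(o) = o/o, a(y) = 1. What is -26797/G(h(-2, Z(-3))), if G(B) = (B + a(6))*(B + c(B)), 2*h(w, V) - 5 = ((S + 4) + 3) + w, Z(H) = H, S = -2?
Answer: -26797/25 ≈ -1071.9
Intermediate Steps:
c(o) = 1
h(w, V) = 5 + w/2 (h(w, V) = 5/2 + (((-2 + 4) + 3) + w)/2 = 5/2 + ((2 + 3) + w)/2 = 5/2 + (5 + w)/2 = 5/2 + (5/2 + w/2) = 5 + w/2)
G(B) = (1 + B)**2 (G(B) = (B + 1)*(B + 1) = (1 + B)*(1 + B) = (1 + B)**2)
-26797/G(h(-2, Z(-3))) = -26797/(1 + (5 + (1/2)*(-2))**2 + 2*(5 + (1/2)*(-2))) = -26797/(1 + (5 - 1)**2 + 2*(5 - 1)) = -26797/(1 + 4**2 + 2*4) = -26797/(1 + 16 + 8) = -26797/25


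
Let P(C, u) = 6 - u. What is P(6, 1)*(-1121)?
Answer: -5605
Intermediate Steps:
P(6, 1)*(-1121) = (6 - 1*1)*(-1121) = (6 - 1)*(-1121) = 5*(-1121) = -5605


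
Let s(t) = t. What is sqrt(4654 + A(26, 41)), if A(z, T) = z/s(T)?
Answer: 2*sqrt(1956110)/41 ≈ 68.225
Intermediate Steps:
A(z, T) = z/T
sqrt(4654 + A(26, 41)) = sqrt(4654 + 26/41) = sqrt(190840/41) = 2*sqrt(1956110)/41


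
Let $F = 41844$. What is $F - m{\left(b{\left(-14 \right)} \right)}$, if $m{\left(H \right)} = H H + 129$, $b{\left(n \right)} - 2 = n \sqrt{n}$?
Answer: $44455 + 56 i \sqrt{14} \approx 44455.0 + 209.53 i$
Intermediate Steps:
$b{\left(n \right)} = 2 + n^{\frac{3}{2}}$ ($b{\left(n \right)} = 2 + n \sqrt{n} = 2 + n^{\frac{3}{2}}$)
$m{\left(H \right)} = 129 + H^{2}$ ($m{\left(H \right)} = H^{2} + 129 = 129 + H^{2}$)
$F - m{\left(b{\left(-14 \right)} \right)} = 41844 - \left(129 + \left(2 + \left(-14\right)^{\frac{3}{2}}\right)^{2}\right) = 41844 - \left(129 + \left(2 - 14 i \sqrt{14}\right)^{2}\right) = 41715 - \left(2 - 14 i \sqrt{14}\right)^{2}$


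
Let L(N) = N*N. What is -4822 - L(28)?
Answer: -5606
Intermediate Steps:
L(N) = N**2
-4822 - L(28) = -4822 - 1*28**2 = -4822 - 1*784 = -4822 - 784 = -5606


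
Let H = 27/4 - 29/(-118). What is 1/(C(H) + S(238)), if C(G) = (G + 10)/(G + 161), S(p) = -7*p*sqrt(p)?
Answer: -22717731/148337027763500233 - 53444076706*sqrt(238)/21191003966214319 ≈ -3.8908e-5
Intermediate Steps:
S(p) = -7*p**(3/2)
H = 1651/236 (H = 27*(1/4) - 29*(-1/118) = 27/4 + 29/118 = 1651/236 ≈ 6.9958)
C(G) = (10 + G)/(161 + G)
1/(C(H) + S(238)) = 1/((10 + 1651/236)/(161 + 1651/236) - 1666*sqrt(238)) = 1/((4011/236)/(39647/236) - 1666*sqrt(238)) = 1/((236/39647)*(4011/236) - 1666*sqrt(238)) = 1/(4011/39647 - 1666*sqrt(238))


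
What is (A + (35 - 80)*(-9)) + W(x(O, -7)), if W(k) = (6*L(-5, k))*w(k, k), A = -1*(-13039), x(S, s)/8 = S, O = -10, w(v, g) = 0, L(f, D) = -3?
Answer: 13444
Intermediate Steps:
x(S, s) = 8*S
A = 13039
W(k) = 0 (W(k) = (6*(-3))*0 = -18*0 = 0)
(A + (35 - 80)*(-9)) + W(x(O, -7)) = (13039 + (35 - 80)*(-9)) + 0 = (13039 - 45*(-9)) + 0 = (13039 + 405) + 0 = 13444 + 0 = 13444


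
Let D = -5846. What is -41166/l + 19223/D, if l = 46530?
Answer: -63061257/15111910 ≈ -4.1730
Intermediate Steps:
-41166/l + 19223/D = -41166/46530 + 19223/(-5846) = -41166*1/46530 + 19223*(-1/5846) = -2287/2585 - 19223/5846 = -63061257/15111910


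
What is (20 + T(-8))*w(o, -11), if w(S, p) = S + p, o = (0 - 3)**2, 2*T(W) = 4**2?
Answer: -56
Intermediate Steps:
T(W) = 8 (T(W) = (1/2)*4**2 = (1/2)*16 = 8)
o = 9 (o = (-3)**2 = 9)
(20 + T(-8))*w(o, -11) = (20 + 8)*(9 - 11) = 28*(-2) = -56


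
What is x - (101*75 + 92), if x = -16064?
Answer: -23731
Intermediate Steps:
x - (101*75 + 92) = -16064 - (101*75 + 92) = -16064 - (7575 + 92) = -16064 - 1*7667 = -16064 - 7667 = -23731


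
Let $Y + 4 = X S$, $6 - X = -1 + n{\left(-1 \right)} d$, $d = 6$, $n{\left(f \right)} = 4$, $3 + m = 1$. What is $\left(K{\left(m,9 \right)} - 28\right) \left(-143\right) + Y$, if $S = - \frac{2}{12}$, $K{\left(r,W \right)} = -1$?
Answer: $\frac{24875}{6} \approx 4145.8$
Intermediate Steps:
$m = -2$ ($m = -3 + 1 = -2$)
$S = - \frac{1}{6}$ ($S = \left(-2\right) \frac{1}{12} = - \frac{1}{6} \approx -0.16667$)
$X = -17$ ($X = 6 - \left(-1 + 4 \cdot 6\right) = 6 - \left(-1 + 24\right) = 6 - 23 = -17$)
$Y = - \frac{7}{6}$ ($Y = -4 - - \frac{17}{6} = -4 + \frac{17}{6} = - \frac{7}{6} \approx -1.1667$)
$\left(K{\left(m,9 \right)} - 28\right) \left(-143\right) + Y = \left(-1 - 28\right) \left(-143\right) - \frac{7}{6} = \left(-29\right) \left(-143\right) - \frac{7}{6} = 4147 - \frac{7}{6} = \frac{24875}{6}$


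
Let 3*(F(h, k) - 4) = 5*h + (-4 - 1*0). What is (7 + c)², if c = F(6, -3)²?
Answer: 2271049/81 ≈ 28038.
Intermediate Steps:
F(h, k) = 8/3 + 5*h/3 (F(h, k) = 4 + (5*h + (-4 - 1*0))/3 = 4 + (5*h + (-4 + 0))/3 = 4 + (5*h - 4)/3 = 4 + (-4 + 5*h)/3 = 4 + (-4/3 + 5*h/3) = 8/3 + 5*h/3)
c = 1444/9 (c = (8/3 + (5/3)*6)² = (8/3 + 10)² = (38/3)² = 1444/9 ≈ 160.44)
(7 + c)² = (7 + 1444/9)² = (1507/9)² = 2271049/81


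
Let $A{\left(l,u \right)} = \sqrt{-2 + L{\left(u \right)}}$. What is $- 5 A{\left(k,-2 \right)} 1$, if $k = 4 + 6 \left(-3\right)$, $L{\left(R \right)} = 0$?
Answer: $- 5 i \sqrt{2} \approx - 7.0711 i$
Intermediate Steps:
$k = -14$ ($k = 4 - 18 = -14$)
$A{\left(l,u \right)} = i \sqrt{2}$ ($A{\left(l,u \right)} = \sqrt{-2 + 0} = \sqrt{-2} = i \sqrt{2}$)
$- 5 A{\left(k,-2 \right)} 1 = - 5 i \sqrt{2} \cdot 1 = - 5 i \sqrt{2}$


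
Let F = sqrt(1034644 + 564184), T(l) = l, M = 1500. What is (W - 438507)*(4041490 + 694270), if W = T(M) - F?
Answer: -2069560270320 - 9471520*sqrt(399707) ≈ -2.0755e+12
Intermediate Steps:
F = 2*sqrt(399707) (F = sqrt(1598828) = 2*sqrt(399707) ≈ 1264.4)
W = 1500 - 2*sqrt(399707) ≈ 235.55
(W - 438507)*(4041490 + 694270) = ((1500 - 2*sqrt(399707)) - 438507)*(4041490 + 694270) = (-437007 - 2*sqrt(399707))*4735760 = -2069560270320 - 9471520*sqrt(399707)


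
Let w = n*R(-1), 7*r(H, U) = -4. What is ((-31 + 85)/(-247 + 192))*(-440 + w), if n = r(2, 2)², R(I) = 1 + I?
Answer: 432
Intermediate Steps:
r(H, U) = -4/7 (r(H, U) = (⅐)*(-4) = -4/7)
n = 16/49 (n = (-4/7)² = 16/49 ≈ 0.32653)
w = 0 (w = 16*(1 - 1)/49 = (16/49)*0 = 0)
((-31 + 85)/(-247 + 192))*(-440 + w) = ((-31 + 85)/(-247 + 192))*(-440 + 0) = (54/(-55))*(-440) = (54*(-1/55))*(-440) = -54/55*(-440) = 432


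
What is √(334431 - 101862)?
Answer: 3*√25841 ≈ 482.25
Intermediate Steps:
√(334431 - 101862) = √232569 = 3*√25841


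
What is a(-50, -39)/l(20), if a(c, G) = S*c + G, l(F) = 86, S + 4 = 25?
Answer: -1089/86 ≈ -12.663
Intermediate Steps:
S = 21 (S = -4 + 25 = 21)
a(c, G) = G + 21*c (a(c, G) = 21*c + G = G + 21*c)
a(-50, -39)/l(20) = (-39 + 21*(-50))/86 = (-39 - 1050)*(1/86) = -1089*1/86 = -1089/86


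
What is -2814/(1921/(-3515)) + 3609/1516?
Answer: 15002007249/2912236 ≈ 5151.4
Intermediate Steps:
-2814/(1921/(-3515)) + 3609/1516 = -2814/(1921*(-1/3515)) + 3609*(1/1516) = -2814/(-1921/3515) + 3609/1516 = -2814*(-3515/1921) + 3609/1516 = 9891210/1921 + 3609/1516 = 15002007249/2912236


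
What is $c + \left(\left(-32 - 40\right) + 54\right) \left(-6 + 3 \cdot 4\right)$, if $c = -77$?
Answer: $-185$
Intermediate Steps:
$c + \left(\left(-32 - 40\right) + 54\right) \left(-6 + 3 \cdot 4\right) = -77 + \left(\left(-32 - 40\right) + 54\right) \left(-6 + 3 \cdot 4\right) = -77 + \left(-72 + 54\right) \left(-6 + 12\right) = -77 - 108 = -185$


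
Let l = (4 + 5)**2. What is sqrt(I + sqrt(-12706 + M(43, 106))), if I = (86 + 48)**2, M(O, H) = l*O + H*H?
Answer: sqrt(17956 + sqrt(2013)) ≈ 134.17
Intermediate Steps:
l = 81 (l = 9**2 = 81)
M(O, H) = H**2 + 81*O (M(O, H) = 81*O + H*H = 81*O + H**2 = H**2 + 81*O)
I = 17956 (I = 134**2 = 17956)
sqrt(I + sqrt(-12706 + M(43, 106))) = sqrt(17956 + sqrt(-12706 + (106**2 + 81*43))) = sqrt(17956 + sqrt(-12706 + (11236 + 3483))) = sqrt(17956 + sqrt(-12706 + 14719)) = sqrt(17956 + sqrt(2013))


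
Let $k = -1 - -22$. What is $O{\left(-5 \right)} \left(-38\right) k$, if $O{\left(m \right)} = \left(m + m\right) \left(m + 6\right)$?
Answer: $7980$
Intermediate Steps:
$O{\left(m \right)} = 2 m \left(6 + m\right)$
$k = 21$ ($k = -1 + 22 = 21$)
$O{\left(-5 \right)} \left(-38\right) k = 2 \left(-5\right) \left(6 - 5\right) \left(-38\right) 21 = 2 \left(-5\right) 1 \left(-38\right) 21 = \left(-10\right) \left(-38\right) 21 = 380 \cdot 21 = 7980$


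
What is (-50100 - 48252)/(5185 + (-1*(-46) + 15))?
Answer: -49176/2623 ≈ -18.748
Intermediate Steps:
(-50100 - 48252)/(5185 + (-1*(-46) + 15)) = -98352/(5185 + (46 + 15)) = -98352/(5185 + 61) = -98352/5246 = -98352*1/5246 = -49176/2623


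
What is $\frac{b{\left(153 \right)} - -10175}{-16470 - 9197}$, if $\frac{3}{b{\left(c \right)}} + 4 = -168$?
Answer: $- \frac{1750097}{4414724} \approx -0.39642$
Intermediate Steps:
$b{\left(c \right)} = - \frac{3}{172}$ ($b{\left(c \right)} = \frac{3}{-4 - 168} = \frac{3}{-172} = 3 \left(- \frac{1}{172}\right) = - \frac{3}{172}$)
$\frac{b{\left(153 \right)} - -10175}{-16470 - 9197} = \frac{- \frac{3}{172} - -10175}{-16470 - 9197} = \frac{- \frac{3}{172} + 10175}{-25667} = \frac{1750097}{172} \left(- \frac{1}{25667}\right) = - \frac{1750097}{4414724}$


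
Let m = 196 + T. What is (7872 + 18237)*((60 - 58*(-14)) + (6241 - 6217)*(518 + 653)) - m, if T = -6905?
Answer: 756541093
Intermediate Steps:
m = -6709 (m = 196 - 6905 = -6709)
(7872 + 18237)*((60 - 58*(-14)) + (6241 - 6217)*(518 + 653)) - m = (7872 + 18237)*((60 - 58*(-14)) + (6241 - 6217)*(518 + 653)) - 1*(-6709) = 26109*((60 + 812) + 24*1171) + 6709 = 26109*(872 + 28104) + 6709 = 26109*28976 + 6709 = 756534384 + 6709 = 756541093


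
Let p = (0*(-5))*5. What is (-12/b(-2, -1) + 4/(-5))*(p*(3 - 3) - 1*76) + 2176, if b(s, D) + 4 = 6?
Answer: 13464/5 ≈ 2692.8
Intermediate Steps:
b(s, D) = 2 (b(s, D) = -4 + 6 = 2)
p = 0 (p = 0*5 = 0)
(-12/b(-2, -1) + 4/(-5))*(p*(3 - 3) - 1*76) + 2176 = (-12/2 + 4/(-5))*(0*(3 - 3) - 1*76) + 2176 = (-12*½ + 4*(-⅕))*(0*0 - 76) + 2176 = (-6 - ⅘)*(0 - 76) + 2176 = -34/5*(-76) + 2176 = 2584/5 + 2176 = 13464/5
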